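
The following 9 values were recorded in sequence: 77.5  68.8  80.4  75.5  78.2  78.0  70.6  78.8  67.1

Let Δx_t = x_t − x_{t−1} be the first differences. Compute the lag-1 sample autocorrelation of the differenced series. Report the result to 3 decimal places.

-0.648

First differences Δx: -8.7, 11.6, -4.9, 2.7, -0.2, -7.4, 8.2, -11.7
Mean of differences = -1.3000
Numerator Σ(Δx_t−Δx̄)(Δx_{t+1}−Δx̄) = -315.3600
Denominator Σ(Δx_t−Δx̄)² = 486.9600
r_1(Δx) = -315.3600 / 486.9600 = -0.648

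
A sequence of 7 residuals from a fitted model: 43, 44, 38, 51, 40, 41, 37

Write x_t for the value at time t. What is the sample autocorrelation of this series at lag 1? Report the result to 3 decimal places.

-0.402

Mean x̄ = (43 + 44 + 38 + 51 + 40 + 41 + 37)/7 = 42.0000
Σ(x_t−x̄)(x_{t+1}−x̄) = (2.0000) + (-8.0000) + (-36.0000) + (-18.0000) + (2.0000) + (5.0000) = -53.0000
Denominator Σ(x_t−x̄)² = 132.0000
r_1 = -53.0000 / 132.0000 = -0.402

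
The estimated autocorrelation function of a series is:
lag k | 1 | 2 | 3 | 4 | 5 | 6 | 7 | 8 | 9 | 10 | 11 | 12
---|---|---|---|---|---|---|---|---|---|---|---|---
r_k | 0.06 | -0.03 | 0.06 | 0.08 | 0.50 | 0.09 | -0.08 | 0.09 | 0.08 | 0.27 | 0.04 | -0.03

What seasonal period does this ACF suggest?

5

The largest autocorrelation is r_5 = 0.50, with a weaker echo at lag 10 (0.27); the remaining lags stay at or below 0.09.
The dominant spike at lag 5 indicates a seasonal period of 5.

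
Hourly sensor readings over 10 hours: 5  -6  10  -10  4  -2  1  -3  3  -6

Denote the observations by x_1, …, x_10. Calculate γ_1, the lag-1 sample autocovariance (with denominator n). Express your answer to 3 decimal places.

Mean x̄ = (5 − 6 + 10 − 10 + 4 − 2 + 1 − 3 + 3 − 6)/10 = -0.4000
Σ_{t=1}^{9}(x_t−x̄)(x_{t+1}−x̄) = -271.3600
γ_1 = -271.3600 / 10 = -27.136

-27.136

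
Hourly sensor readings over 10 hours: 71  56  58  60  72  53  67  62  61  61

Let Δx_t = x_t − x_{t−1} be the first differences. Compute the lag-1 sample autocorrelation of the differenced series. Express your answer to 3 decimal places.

-0.587

First differences Δx: -15, 2, 2, 12, -19, 14, -5, -1, 0
Mean of differences = -1.1111
Numerator Σ(Δx_t−Δx̄)(Δx_{t+1}−Δx̄) = -556.6790
Denominator Σ(Δx_t−Δx̄)² = 948.8889
r_1(Δx) = -556.6790 / 948.8889 = -0.587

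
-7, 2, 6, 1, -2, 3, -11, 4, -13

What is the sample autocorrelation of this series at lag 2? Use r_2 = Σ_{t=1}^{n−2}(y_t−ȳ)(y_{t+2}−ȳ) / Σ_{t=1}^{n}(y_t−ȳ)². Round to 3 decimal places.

0.306

Mean ȳ = (-7 + 2 + 6 + 1 − 2 + 3 − 11 + 4 − 13)/9 = -1.8889
Numerator Σ_{t=1}^{7}(y_t−ȳ)(y_{t+2}−ȳ) = 115.1975
Denominator Σ(y_t−ȳ)² = 376.8889
r_2 = 115.1975 / 376.8889 = 0.306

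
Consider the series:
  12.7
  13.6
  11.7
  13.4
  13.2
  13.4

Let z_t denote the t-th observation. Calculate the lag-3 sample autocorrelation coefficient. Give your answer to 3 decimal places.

Mean z̄ = (12.7 + 13.6 + 11.7 + 13.4 + 13.2 + 13.4)/6 = 13.0000
Σ(z_t−z̄)(z_{t+3}−z̄) = (-0.1200) + (0.1200) + (-0.5200) = -0.5200
Denominator Σ(z_t−z̄)² = 2.5000
r_3 = -0.5200 / 2.5000 = -0.208

-0.208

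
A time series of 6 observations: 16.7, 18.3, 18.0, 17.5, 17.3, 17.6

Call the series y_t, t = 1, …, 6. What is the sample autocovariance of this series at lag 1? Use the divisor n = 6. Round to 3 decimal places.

Mean ȳ = (16.7 + 18.3 + 18.0 + 17.5 + 17.3 + 17.6)/6 = 17.5667
Deviations: -0.8667, 0.7333, 0.4333, -0.0667, -0.2667, 0.0333
Σ_{t=1}^{5}(y_t−ȳ)(y_{t+1}−ȳ) = -0.3378
γ_1 = -0.3378 / 6 = -0.056

-0.056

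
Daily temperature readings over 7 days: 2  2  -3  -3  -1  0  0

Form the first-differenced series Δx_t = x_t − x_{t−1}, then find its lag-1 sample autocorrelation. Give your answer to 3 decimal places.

0.042

First differences Δx: 0, -5, 0, 2, 1, 0
Mean of differences = -0.3333
Numerator Σ(Δx_t−Δx̄)(Δx_{t+1}−Δx̄) = 1.2222
Denominator Σ(Δx_t−Δx̄)² = 29.3333
r_1(Δx) = 1.2222 / 29.3333 = 0.042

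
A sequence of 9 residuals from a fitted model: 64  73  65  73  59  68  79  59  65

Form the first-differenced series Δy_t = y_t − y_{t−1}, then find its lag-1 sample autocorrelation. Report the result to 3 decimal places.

First differences Δy: 9, -8, 8, -14, 9, 11, -20, 6
Mean of differences = 0.1250
Numerator Σ(Δy_t−Δȳ)(Δy_{t+1}−Δȳ) = -613.2656
Denominator Σ(Δy_t−Δȳ)² = 1042.8750
r_1(Δy) = -613.2656 / 1042.8750 = -0.588

-0.588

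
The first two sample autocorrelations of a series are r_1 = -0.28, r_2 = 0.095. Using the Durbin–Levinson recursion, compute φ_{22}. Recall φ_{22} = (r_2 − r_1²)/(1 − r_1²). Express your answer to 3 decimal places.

0.018

φ_{22} = (r_2 − r_1²) / (1 − r_1²)
r_1² = (-0.28)² = 0.0784
Numerator = 0.095 − 0.0784 = 0.0166; denominator = 1 − 0.0784 = 0.9216
φ_{22} = 0.0166 / 0.9216 = 0.018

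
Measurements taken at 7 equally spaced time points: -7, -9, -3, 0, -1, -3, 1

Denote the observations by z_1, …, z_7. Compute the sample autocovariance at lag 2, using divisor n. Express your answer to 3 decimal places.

Mean z̄ = (-7 − 9 − 3 + 0 − 1 − 3 + 1)/7 = -3.1429
Σ_{t=1}^{5}(z_t−z̄)(z_{t+2}−z̄) = -9.3265
γ_2 = -9.3265 / 7 = -1.332

-1.332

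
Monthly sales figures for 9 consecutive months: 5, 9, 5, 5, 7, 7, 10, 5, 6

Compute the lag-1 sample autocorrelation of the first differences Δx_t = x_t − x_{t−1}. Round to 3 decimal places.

First differences Δx: 4, -4, 0, 2, 0, 3, -5, 1
Mean of differences = 0.1250
Numerator Σ(Δx_t−Δx̄)(Δx_{t+1}−Δx̄) = -35.5156
Denominator Σ(Δx_t−Δx̄)² = 70.8750
r_1(Δx) = -35.5156 / 70.8750 = -0.501

-0.501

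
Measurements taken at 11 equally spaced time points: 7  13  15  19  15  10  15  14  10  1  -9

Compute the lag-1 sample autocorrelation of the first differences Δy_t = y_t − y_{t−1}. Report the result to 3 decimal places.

First differences Δy: 6, 2, 4, -4, -5, 5, -1, -4, -9, -10
Mean of differences = -1.6000
Numerator Σ(Δy_t−Δȳ)(Δy_{t+1}−Δȳ) = 102.2400
Denominator Σ(Δy_t−Δȳ)² = 294.4000
r_1(Δy) = 102.2400 / 294.4000 = 0.347

0.347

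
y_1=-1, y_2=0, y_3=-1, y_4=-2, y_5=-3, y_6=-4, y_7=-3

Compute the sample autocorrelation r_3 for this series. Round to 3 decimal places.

Mean ȳ = (-1 + 0 − 1 − 2 − 3 − 4 − 3)/7 = -2.0000
Σ(y_t−ȳ)(y_{t+3}−ȳ) = (0.0000) + (-2.0000) + (-2.0000) + (0.0000) = -4.0000
Denominator Σ(y_t−ȳ)² = 12.0000
r_3 = -4.0000 / 12.0000 = -0.333

-0.333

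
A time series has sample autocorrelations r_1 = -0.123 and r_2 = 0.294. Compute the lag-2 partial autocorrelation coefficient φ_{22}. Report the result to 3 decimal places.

φ_{22} = (r_2 − r_1²) / (1 − r_1²)
r_1² = (-0.123)² = 0.015129
Numerator = 0.294 − 0.0151 = 0.2789; denominator = 1 − 0.0151 = 0.9849
φ_{22} = 0.2789 / 0.9849 = 0.283

0.283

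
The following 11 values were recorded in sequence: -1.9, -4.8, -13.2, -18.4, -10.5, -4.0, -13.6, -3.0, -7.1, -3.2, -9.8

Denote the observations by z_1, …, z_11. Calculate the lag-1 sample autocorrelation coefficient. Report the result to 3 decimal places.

Mean z̄ = (-1.9 − 4.8 − 13.2 − 18.4 − 10.5 − 4.0 − 13.6 − 3.0 − 7.1 − 3.2 − 9.8)/11 = -8.1364
Numerator Σ_{t=1}^{10}(z_t−z̄)(z_{t+1}−z̄) = 21.9305
Denominator Σ(z_t−z̄)² = 288.1455
r_1 = 21.9305 / 288.1455 = 0.076

0.076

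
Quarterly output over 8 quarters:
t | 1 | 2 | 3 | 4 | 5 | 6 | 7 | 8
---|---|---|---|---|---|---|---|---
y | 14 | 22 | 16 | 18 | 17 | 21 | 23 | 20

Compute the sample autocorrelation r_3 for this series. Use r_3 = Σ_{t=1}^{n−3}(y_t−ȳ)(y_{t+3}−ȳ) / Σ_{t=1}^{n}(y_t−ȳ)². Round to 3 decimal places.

Mean ȳ = (14 + 22 + 16 + 18 + 17 + 21 + 23 + 20)/8 = 18.8750
Numerator Σ_{t=1}^{5}(y_t−ȳ)(y_{t+3}−ȳ) = -13.4219
Denominator Σ(y_t−ȳ)² = 68.8750
r_3 = -13.4219 / 68.8750 = -0.195

-0.195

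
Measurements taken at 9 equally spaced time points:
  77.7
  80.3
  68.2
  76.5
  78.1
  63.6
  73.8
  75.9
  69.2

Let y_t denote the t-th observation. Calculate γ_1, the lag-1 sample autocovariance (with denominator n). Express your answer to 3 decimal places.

Mean ȳ = (77.7 + 80.3 + 68.2 + 76.5 + 78.1 + 63.6 + 73.8 + 75.9 + 69.2)/9 = 73.7000
Σ_{t=1}^{8}(y_t−ȳ)(y_{t+1}−ȳ) = -68.1100
γ_1 = -68.1100 / 9 = -7.568

-7.568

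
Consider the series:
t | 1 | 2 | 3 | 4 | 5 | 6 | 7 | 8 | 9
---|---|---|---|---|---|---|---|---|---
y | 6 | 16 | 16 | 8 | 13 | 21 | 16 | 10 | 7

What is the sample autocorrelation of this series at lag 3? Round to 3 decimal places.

Mean ȳ = (6 + 16 + 16 + 8 + 13 + 21 + 16 + 10 + 7)/9 = 12.5556
Σ(y_t−ȳ)(y_{t+3}−ȳ) = (29.8642) + (1.5309) + (29.0864) + (-15.6914) + (-1.1358) + (-46.9136) = -3.2593
Denominator Σ(y_t−ȳ)² = 208.2222
r_3 = -3.2593 / 208.2222 = -0.016

-0.016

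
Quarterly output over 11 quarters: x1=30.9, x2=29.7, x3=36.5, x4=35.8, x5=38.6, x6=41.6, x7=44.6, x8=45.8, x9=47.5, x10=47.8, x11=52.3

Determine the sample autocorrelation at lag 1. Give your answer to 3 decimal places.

0.693

Mean x̄ = (30.9 + 29.7 + 36.5 + 35.8 + 38.6 + 41.6 + 44.6 + 45.8 + 47.5 + 47.8 + 52.3)/11 = 41.0091
Numerator Σ_{t=1}^{10}(x_t−x̄)(x_{t+1}−x̄) = 371.1099
Denominator Σ(x_t−x̄)² = 535.2891
r_1 = 371.1099 / 535.2891 = 0.693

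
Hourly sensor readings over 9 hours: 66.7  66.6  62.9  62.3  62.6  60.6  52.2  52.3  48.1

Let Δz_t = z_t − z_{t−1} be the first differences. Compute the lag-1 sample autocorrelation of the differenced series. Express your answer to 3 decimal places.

-0.338

First differences Δz: -0.1, -3.7, -0.6, 0.3, -2.0, -8.4, 0.1, -4.2
Mean of differences = -2.3250
Numerator Σ(Δz_t−Δz̄)(Δz_{t+1}−Δz̄) = -21.3031
Denominator Σ(Δz_t−Δz̄)² = 63.1150
r_1(Δz) = -21.3031 / 63.1150 = -0.338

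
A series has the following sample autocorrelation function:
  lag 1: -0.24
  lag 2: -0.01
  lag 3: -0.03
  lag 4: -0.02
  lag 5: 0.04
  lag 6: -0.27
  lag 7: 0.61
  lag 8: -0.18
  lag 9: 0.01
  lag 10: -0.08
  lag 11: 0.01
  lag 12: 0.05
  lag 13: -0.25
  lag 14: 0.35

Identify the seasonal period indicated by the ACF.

7

The largest autocorrelation is r_7 = 0.61, with a weaker echo at lag 14 (0.35); the remaining lags stay at or below 0.05.
The dominant spike at lag 7 indicates a seasonal period of 7.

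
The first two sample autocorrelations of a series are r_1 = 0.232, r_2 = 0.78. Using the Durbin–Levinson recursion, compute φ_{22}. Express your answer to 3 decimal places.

0.767

φ_{22} = (r_2 − r_1²) / (1 − r_1²)
r_1² = (0.232)² = 0.053824
Numerator = 0.78 − 0.0538 = 0.7262; denominator = 1 − 0.0538 = 0.9462
φ_{22} = 0.7262 / 0.9462 = 0.767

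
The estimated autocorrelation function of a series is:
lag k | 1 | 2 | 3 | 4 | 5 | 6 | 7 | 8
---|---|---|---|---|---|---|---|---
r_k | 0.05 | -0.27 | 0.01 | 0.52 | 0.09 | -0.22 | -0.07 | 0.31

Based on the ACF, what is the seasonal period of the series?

4

The largest autocorrelation is r_4 = 0.52, with a weaker echo at lag 8 (0.31); the remaining lags stay at or below 0.09.
The dominant spike at lag 4 indicates a seasonal period of 4.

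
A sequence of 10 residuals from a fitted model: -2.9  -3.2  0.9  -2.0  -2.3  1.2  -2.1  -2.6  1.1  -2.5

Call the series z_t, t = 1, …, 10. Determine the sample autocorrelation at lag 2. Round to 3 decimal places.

Mean z̄ = (-2.9 − 3.2 + 0.9 − 2.0 − 2.3 + 1.2 − 2.1 − 2.6 + 1.1 − 2.5)/10 = -1.4400
Numerator Σ_{t=1}^{8}(z_t−z̄)(z_{t+2}−z̄) = -8.8632
Denominator Σ(z_t−z̄)² = 28.0840
r_2 = -8.8632 / 28.0840 = -0.316

-0.316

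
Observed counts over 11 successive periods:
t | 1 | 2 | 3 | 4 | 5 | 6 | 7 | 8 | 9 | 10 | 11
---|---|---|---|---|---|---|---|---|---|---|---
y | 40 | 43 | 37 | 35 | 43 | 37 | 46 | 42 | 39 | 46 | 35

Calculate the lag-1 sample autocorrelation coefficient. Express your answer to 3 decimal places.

-0.396

Mean ȳ = (40 + 43 + 37 + 35 + 43 + 37 + 46 + 42 + 39 + 46 + 35)/11 = 40.2727
Numerator Σ_{t=1}^{10}(y_t−ȳ)(y_{t+1}−ȳ) = -64.2562
Denominator Σ(y_t−ȳ)² = 162.1818
r_1 = -64.2562 / 162.1818 = -0.396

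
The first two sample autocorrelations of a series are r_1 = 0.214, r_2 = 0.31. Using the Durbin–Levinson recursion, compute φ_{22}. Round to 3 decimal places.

0.277

φ_{22} = (r_2 − r_1²) / (1 − r_1²)
r_1² = (0.214)² = 0.045796
Numerator = 0.31 − 0.0458 = 0.2642; denominator = 1 − 0.0458 = 0.9542
φ_{22} = 0.2642 / 0.9542 = 0.277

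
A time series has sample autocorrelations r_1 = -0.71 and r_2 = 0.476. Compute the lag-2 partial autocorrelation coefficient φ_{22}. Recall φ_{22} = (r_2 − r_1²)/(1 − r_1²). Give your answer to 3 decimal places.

-0.057

φ_{22} = (r_2 − r_1²) / (1 − r_1²)
r_1² = (-0.71)² = 0.5041
Numerator = 0.476 − 0.5041 = -0.0281; denominator = 1 − 0.5041 = 0.4959
φ_{22} = -0.0281 / 0.4959 = -0.057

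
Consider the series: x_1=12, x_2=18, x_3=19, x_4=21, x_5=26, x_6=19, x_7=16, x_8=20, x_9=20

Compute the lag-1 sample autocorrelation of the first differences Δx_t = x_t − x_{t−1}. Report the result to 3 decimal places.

First differences Δx: 6, 1, 2, 5, -7, -3, 4, 0
Mean of differences = 1.0000
Numerator Σ(Δx_t−Δx̄)(Δx_{t+1}−Δx̄) = -11.0000
Denominator Σ(Δx_t−Δx̄)² = 132.0000
r_1(Δx) = -11.0000 / 132.0000 = -0.083

-0.083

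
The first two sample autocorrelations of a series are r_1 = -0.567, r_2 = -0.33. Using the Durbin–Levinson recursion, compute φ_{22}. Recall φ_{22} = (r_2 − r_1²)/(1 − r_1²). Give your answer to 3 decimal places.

-0.960

φ_{22} = (r_2 − r_1²) / (1 − r_1²)
r_1² = (-0.567)² = 0.321489
Numerator = -0.33 − 0.3215 = -0.6515; denominator = 1 − 0.3215 = 0.6785
φ_{22} = -0.6515 / 0.6785 = -0.960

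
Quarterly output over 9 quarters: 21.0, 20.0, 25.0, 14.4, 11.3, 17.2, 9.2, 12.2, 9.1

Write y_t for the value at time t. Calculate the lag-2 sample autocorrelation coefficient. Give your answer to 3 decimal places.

Mean ȳ = (21.0 + 20.0 + 25.0 + 14.4 + 11.3 + 17.2 + 9.2 + 12.2 + 9.1)/9 = 15.4889
Σ(y_t−ȳ)(y_{t+2}−ȳ) = (52.4168) + (-4.9121) + (-39.8410) + (-1.8632) + (26.3435) + (-5.6277) + (40.1790) = 66.6953
Denominator Σ(y_t−ȳ)² = 254.0289
r_2 = 66.6953 / 254.0289 = 0.263

0.263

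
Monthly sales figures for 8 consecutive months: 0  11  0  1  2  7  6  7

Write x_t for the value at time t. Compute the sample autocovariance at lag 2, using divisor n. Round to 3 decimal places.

0.047

Mean x̄ = (0 + 11 + 0 + 1 + 2 + 7 + 6 + 7)/8 = 4.2500
Σ_{t=1}^{6}(x_t−x̄)(x_{t+2}−x̄) = 0.3750
γ_2 = 0.3750 / 8 = 0.047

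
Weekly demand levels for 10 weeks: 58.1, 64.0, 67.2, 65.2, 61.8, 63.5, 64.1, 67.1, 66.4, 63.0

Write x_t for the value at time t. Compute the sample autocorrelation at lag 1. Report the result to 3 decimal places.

Mean x̄ = (58.1 + 64.0 + 67.2 + 65.2 + 61.8 + 63.5 + 64.1 + 67.1 + 66.4 + 63.0)/10 = 64.0400
Numerator Σ_{t=1}^{9}(x_t−x̄)(x_{t+1}−x̄) = 7.3064
Denominator Σ(x_t−x̄)² = 67.9440
r_1 = 7.3064 / 67.9440 = 0.108

0.108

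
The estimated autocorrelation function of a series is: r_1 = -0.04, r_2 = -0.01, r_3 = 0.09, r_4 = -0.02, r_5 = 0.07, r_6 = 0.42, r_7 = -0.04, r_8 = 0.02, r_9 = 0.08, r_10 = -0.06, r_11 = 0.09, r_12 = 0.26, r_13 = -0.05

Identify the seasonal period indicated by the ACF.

The largest autocorrelation is r_6 = 0.42, with a weaker echo at lag 12 (0.26); the remaining lags stay at or below 0.09.
The dominant spike at lag 6 indicates a seasonal period of 6.

6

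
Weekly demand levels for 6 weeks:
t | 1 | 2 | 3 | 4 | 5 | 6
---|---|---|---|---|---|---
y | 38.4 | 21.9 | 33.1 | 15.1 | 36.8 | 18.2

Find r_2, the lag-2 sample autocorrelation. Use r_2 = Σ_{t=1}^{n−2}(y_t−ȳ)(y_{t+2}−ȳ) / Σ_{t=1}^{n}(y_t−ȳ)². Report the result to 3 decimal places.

Mean ȳ = (38.4 + 21.9 + 33.1 + 15.1 + 36.8 + 18.2)/6 = 27.2500
Σ(y_t−ȳ)(y_{t+2}−ȳ) = (65.2275) + (65.0025) + (55.8675) + (109.9575) = 296.0550
Denominator Σ(y_t−ȳ)² = 507.8950
r_2 = 296.0550 / 507.8950 = 0.583

0.583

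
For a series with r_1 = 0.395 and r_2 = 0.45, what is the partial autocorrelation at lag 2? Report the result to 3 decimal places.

0.348

φ_{22} = (r_2 − r_1²) / (1 − r_1²)
r_1² = (0.395)² = 0.156025
Numerator = 0.45 − 0.1560 = 0.2940; denominator = 1 − 0.1560 = 0.8440
φ_{22} = 0.2940 / 0.8440 = 0.348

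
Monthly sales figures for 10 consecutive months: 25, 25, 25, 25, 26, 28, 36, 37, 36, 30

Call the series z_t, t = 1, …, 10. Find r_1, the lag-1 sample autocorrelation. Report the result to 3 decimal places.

Mean z̄ = (25 + 25 + 25 + 25 + 26 + 28 + 36 + 37 + 36 + 30)/10 = 29.3000
Numerator Σ_{t=1}^{9}(z_t−z̄)(z_{t+1}−z̄) = 173.1100
Denominator Σ(z_t−z̄)² = 236.1000
r_1 = 173.1100 / 236.1000 = 0.733

0.733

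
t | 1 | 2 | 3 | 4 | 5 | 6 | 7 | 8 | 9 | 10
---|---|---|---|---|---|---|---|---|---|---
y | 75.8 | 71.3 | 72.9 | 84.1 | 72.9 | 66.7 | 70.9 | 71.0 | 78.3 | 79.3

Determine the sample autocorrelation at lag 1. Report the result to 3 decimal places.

Mean ȳ = (75.8 + 71.3 + 72.9 + 84.1 + 72.9 + 66.7 + 70.9 + 71.0 + 78.3 + 79.3)/10 = 74.3200
Numerator Σ_{t=1}^{9}(y_t−ȳ)(y_{t+1}−ȳ) = 26.8856
Denominator Σ(y_t−ȳ)² = 232.4160
r_1 = 26.8856 / 232.4160 = 0.116

0.116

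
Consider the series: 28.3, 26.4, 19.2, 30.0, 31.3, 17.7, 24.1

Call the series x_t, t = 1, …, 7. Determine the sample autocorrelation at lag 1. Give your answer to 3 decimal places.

Mean x̄ = (28.3 + 26.4 + 19.2 + 30.0 + 31.3 + 17.7 + 24.1)/7 = 25.2857
Deviations from mean: 3.0143, 1.1143, -6.0857, 4.7143, 6.0143, -7.5857, -1.1857
Σ(x_t−x̄)(x_{t+1}−x̄) = (3.3588) + (-6.7812) + (-28.6898) + (28.3531) + (-45.6227) + (8.9945) = -40.3873
Denominator Σ(x_t−x̄)² = 164.7086
r_1 = -40.3873 / 164.7086 = -0.245

-0.245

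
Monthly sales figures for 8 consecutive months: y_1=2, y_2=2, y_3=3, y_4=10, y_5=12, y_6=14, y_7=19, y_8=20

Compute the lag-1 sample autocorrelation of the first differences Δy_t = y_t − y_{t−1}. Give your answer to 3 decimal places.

-0.274

First differences Δy: 0, 1, 7, 2, 2, 5, 1
Mean of differences = 2.5714
Numerator Σ(Δy_t−Δȳ)(Δy_{t+1}−Δȳ) = -10.3265
Denominator Σ(Δy_t−Δȳ)² = 37.7143
r_1(Δy) = -10.3265 / 37.7143 = -0.274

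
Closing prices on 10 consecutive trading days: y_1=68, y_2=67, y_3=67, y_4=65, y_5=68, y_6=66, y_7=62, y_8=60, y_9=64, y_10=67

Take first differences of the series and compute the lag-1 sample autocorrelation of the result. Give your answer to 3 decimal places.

First differences Δy: -1, 0, -2, 3, -2, -4, -2, 4, 3
Mean of differences = -0.1111
Numerator Σ(Δy_t−Δȳ)(Δy_{t+1}−Δȳ) = 7.6543
Denominator Σ(Δy_t−Δȳ)² = 62.8889
r_1(Δy) = 7.6543 / 62.8889 = 0.122

0.122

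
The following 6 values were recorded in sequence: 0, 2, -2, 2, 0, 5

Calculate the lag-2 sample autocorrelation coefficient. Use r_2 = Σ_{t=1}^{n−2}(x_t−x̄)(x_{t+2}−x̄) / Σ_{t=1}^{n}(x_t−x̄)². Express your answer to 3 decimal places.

Mean x̄ = (0 + 2 − 2 + 2 + 0 + 5)/6 = 1.1667
Deviations from mean: -1.1667, 0.8333, -3.1667, 0.8333, -1.1667, 3.8333
Numerator Σ_{t=1}^{4}(x_t−x̄)(x_{t+2}−x̄) = 11.2778
Denominator Σ(x_t−x̄)² = 28.8333
r_2 = 11.2778 / 28.8333 = 0.391

0.391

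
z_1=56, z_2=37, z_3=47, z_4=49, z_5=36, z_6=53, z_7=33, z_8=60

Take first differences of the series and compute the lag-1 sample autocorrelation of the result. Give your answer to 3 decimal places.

First differences Δz: -19, 10, 2, -13, 17, -20, 27
Mean of differences = 0.5714
Numerator Σ(Δz_t−Δz̄)(Δz_{t+1}−Δz̄) = -1295.0408
Denominator Σ(Δz_t−Δz̄)² = 2049.7143
r_1(Δz) = -1295.0408 / 2049.7143 = -0.632

-0.632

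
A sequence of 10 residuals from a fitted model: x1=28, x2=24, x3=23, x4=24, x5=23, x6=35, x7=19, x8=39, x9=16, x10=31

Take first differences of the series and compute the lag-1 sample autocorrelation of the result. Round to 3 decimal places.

First differences Δx: -4, -1, 1, -1, 12, -16, 20, -23, 15
Mean of differences = 0.3333
Numerator Σ(Δx_t−Δx̄)(Δx_{t+1}−Δx̄) = -1324.4444
Denominator Σ(Δx_t−Δx̄)² = 1572.0000
r_1(Δx) = -1324.4444 / 1572.0000 = -0.843

-0.843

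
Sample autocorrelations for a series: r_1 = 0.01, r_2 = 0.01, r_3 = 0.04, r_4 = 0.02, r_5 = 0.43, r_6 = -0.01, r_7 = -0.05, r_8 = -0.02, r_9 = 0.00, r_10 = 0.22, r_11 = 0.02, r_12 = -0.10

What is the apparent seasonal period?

5

The largest autocorrelation is r_5 = 0.43, with a weaker echo at lag 10 (0.22); the remaining lags stay at or below 0.04.
The dominant spike at lag 5 indicates a seasonal period of 5.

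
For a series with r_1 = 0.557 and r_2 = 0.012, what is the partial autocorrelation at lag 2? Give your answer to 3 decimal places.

-0.432

φ_{22} = (r_2 − r_1²) / (1 − r_1²)
r_1² = (0.557)² = 0.310249
Numerator = 0.012 − 0.3102 = -0.2982; denominator = 1 − 0.3102 = 0.6898
φ_{22} = -0.2982 / 0.6898 = -0.432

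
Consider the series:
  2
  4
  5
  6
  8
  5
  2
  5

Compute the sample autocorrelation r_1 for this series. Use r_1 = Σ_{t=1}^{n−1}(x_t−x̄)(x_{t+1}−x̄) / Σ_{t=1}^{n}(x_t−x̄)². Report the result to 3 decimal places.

0.210

Mean x̄ = (2 + 4 + 5 + 6 + 8 + 5 + 2 + 5)/8 = 4.6250
Deviations from mean: -2.6250, -0.6250, 0.3750, 1.3750, 3.3750, 0.3750, -2.6250, 0.3750
Numerator Σ_{t=1}^{7}(x_t−x̄)(x_{t+1}−x̄) = 5.8594
Denominator Σ(x_t−x̄)² = 27.8750
r_1 = 5.8594 / 27.8750 = 0.210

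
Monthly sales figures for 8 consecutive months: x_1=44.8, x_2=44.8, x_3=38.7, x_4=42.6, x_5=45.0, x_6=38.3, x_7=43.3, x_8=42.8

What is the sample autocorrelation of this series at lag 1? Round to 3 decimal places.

-0.345

Mean x̄ = (44.8 + 44.8 + 38.7 + 42.6 + 45.0 + 38.3 + 43.3 + 42.8)/8 = 42.5375
Deviations from mean: 2.2625, 2.2625, -3.8375, 0.0625, 2.4625, -4.2375, 0.7625, 0.2625
Numerator Σ_{t=1}^{7}(x_t−x̄)(x_{t+1}−x̄) = -17.1152
Denominator Σ(x_t−x̄)² = 49.6388
r_1 = -17.1152 / 49.6388 = -0.345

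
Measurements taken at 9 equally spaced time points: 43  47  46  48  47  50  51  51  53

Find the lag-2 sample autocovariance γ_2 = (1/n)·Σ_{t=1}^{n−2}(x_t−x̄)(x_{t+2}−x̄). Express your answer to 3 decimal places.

3.191

Mean x̄ = (43 + 47 + 46 + 48 + 47 + 50 + 51 + 51 + 53)/9 = 48.4444
Σ_{t=1}^{7}(x_t−x̄)(x_{t+2}−x̄) = 28.7160
γ_2 = 28.7160 / 9 = 3.191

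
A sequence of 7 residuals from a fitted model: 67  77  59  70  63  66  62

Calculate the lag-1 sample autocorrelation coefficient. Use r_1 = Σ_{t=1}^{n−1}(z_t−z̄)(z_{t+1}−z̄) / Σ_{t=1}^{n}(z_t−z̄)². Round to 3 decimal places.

Mean z̄ = (67 + 77 + 59 + 70 + 63 + 66 + 62)/7 = 66.2857
Deviations from mean: 0.7143, 10.7143, -7.2857, 3.7143, -3.2857, -0.2857, -4.2857
Σ(z_t−z̄)(z_{t+1}−z̄) = (7.6531) + (-78.0612) + (-27.0612) + (-12.2041) + (0.9388) + (1.2245) = -107.5102
Denominator Σ(z_t−z̄)² = 211.4286
r_1 = -107.5102 / 211.4286 = -0.508

-0.508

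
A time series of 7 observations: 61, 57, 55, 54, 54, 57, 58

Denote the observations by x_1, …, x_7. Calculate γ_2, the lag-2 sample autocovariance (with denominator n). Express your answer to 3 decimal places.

-1.257

Mean x̄ = (61 + 57 + 55 + 54 + 54 + 57 + 58)/7 = 56.5714
Deviations: 4.4286, 0.4286, -1.5714, -2.5714, -2.5714, 0.4286, 1.4286
Σ_{t=1}^{5}(x_t−x̄)(x_{t+2}−x̄) = -8.7959
γ_2 = -8.7959 / 7 = -1.257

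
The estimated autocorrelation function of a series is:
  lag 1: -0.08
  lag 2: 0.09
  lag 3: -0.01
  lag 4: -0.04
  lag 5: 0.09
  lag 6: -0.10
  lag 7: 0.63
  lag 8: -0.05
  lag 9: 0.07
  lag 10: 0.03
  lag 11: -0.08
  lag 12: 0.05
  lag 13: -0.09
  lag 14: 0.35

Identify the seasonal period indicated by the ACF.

The largest autocorrelation is r_7 = 0.63, with a weaker echo at lag 14 (0.35); the remaining lags stay at or below 0.09.
The dominant spike at lag 7 indicates a seasonal period of 7.

7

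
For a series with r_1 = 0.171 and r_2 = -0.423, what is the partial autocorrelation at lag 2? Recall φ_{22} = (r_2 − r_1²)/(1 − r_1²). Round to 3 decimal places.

-0.466

φ_{22} = (r_2 − r_1²) / (1 − r_1²)
r_1² = (0.171)² = 0.029241
Numerator = -0.423 − 0.0292 = -0.4522; denominator = 1 − 0.0292 = 0.9708
φ_{22} = -0.4522 / 0.9708 = -0.466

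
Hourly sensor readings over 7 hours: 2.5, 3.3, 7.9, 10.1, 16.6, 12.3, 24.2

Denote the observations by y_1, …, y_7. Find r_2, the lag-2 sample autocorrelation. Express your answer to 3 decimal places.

0.254

Mean ȳ = (2.5 + 3.3 + 7.9 + 10.1 + 16.6 + 12.3 + 24.2)/7 = 10.9857
Σ(y_t−ȳ)(y_{t+2}−ȳ) = (26.1845) + (6.8073) + (-17.3241) + (-1.1641) + (74.1888) = 88.6924
Denominator Σ(y_t−ȳ)² = 349.2486
r_2 = 88.6924 / 349.2486 = 0.254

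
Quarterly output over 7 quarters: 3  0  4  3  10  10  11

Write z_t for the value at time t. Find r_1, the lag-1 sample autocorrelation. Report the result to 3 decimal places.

Mean z̄ = (3 + 0 + 4 + 3 + 10 + 10 + 11)/7 = 5.8571
Deviations from mean: -2.8571, -5.8571, -1.8571, -2.8571, 4.1429, 4.1429, 5.1429
Numerator Σ_{t=1}^{6}(z_t−z̄)(z_{t+1}−z̄) = 59.5510
Denominator Σ(z_t−z̄)² = 114.8571
r_1 = 59.5510 / 114.8571 = 0.518

0.518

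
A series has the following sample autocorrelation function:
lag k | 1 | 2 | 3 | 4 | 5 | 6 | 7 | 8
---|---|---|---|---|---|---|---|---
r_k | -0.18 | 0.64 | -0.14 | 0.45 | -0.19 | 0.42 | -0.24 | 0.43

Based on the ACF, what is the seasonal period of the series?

The largest autocorrelation is r_2 = 0.64, with weaker echoes at lags 4 (0.45), 6 (0.42) and 8 (0.43); the remaining lags stay at or below -0.14.
The dominant spike at lag 2 indicates a seasonal period of 2.

2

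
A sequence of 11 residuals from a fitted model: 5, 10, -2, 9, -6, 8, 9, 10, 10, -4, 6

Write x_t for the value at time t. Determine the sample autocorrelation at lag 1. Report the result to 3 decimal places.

Mean x̄ = (5 + 10 − 2 + 9 − 6 + 8 + 9 + 10 + 10 − 4 + 6)/11 = 5.0000
Numerator Σ_{t=1}^{10}(x_t−x̄)(x_{t+1}−x̄) = -137.0000
Denominator Σ(x_t−x̄)² = 368.0000
r_1 = -137.0000 / 368.0000 = -0.372

-0.372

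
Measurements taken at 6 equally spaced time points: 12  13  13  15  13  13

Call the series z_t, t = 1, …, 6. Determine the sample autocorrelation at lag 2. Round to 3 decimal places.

Mean z̄ = (12 + 13 + 13 + 15 + 13 + 13)/6 = 13.1667
Deviations from mean: -1.1667, -0.1667, -0.1667, 1.8333, -0.1667, -0.1667
Numerator Σ_{t=1}^{4}(z_t−z̄)(z_{t+2}−z̄) = -0.3889
Denominator Σ(z_t−z̄)² = 4.8333
r_2 = -0.3889 / 4.8333 = -0.080

-0.080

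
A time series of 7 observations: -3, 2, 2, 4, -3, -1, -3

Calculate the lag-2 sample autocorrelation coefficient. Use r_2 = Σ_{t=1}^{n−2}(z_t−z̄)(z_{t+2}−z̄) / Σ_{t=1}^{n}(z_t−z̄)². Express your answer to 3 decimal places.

Mean z̄ = (-3 + 2 + 2 + 4 − 3 − 1 − 3)/7 = -0.2857
Σ(z_t−z̄)(z_{t+2}−z̄) = (-6.2041) + (9.7959) + (-6.2041) + (-3.0612) + (7.3673) = 1.6939
Denominator Σ(z_t−z̄)² = 51.4286
r_2 = 1.6939 / 51.4286 = 0.033

0.033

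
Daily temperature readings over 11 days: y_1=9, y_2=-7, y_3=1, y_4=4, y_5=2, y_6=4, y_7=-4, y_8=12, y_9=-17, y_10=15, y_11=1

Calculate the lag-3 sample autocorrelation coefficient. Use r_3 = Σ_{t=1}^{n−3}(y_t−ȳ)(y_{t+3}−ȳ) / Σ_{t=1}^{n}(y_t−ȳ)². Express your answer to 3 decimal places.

Mean ȳ = (9 − 7 + 1 + 4 + 2 + 4 − 4 + 12 − 17 + 15 + 1)/11 = 1.8182
Numerator Σ_{t=1}^{8}(y_t−ȳ)(y_{t+3}−ȳ) = -124.6446
Denominator Σ(y_t−ȳ)² = 805.6364
r_3 = -124.6446 / 805.6364 = -0.155

-0.155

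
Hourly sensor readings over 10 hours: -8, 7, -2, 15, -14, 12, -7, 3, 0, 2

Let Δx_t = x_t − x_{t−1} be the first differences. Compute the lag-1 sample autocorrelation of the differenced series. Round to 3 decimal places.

-0.873

First differences Δx: 15, -9, 17, -29, 26, -19, 10, -3, 2
Mean of differences = 1.1111
Numerator Σ(Δx_t−Δx̄)(Δx_{t+1}−Δx̄) = -2248.4568
Denominator Σ(Δx_t−Δx̄)² = 2574.8889
r_1(Δx) = -2248.4568 / 2574.8889 = -0.873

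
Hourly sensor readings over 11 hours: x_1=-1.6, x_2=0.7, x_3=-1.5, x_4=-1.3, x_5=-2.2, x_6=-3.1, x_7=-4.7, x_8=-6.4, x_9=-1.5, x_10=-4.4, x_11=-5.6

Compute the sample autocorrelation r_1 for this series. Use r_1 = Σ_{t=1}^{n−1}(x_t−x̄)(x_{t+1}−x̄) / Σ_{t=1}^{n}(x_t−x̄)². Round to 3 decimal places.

Mean x̄ = (-1.6 + 0.7 − 1.5 − 1.3 − 2.2 − 3.1 − 4.7 − 6.4 − 1.5 − 4.4 − 5.6)/11 = -2.8727
Numerator Σ_{t=1}^{10}(x_t−x̄)(x_{t+1}−x̄) = 16.6029
Denominator Σ(x_t−x̄)² = 46.6818
r_1 = 16.6029 / 46.6818 = 0.356

0.356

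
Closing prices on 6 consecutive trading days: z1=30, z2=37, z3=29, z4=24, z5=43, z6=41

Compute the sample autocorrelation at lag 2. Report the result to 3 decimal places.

-0.446

Mean z̄ = (30 + 37 + 29 + 24 + 43 + 41)/6 = 34.0000
Deviations from mean: -4.0000, 3.0000, -5.0000, -10.0000, 9.0000, 7.0000
Σ(z_t−z̄)(z_{t+2}−z̄) = (20.0000) + (-30.0000) + (-45.0000) + (-70.0000) = -125.0000
Denominator Σ(z_t−z̄)² = 280.0000
r_2 = -125.0000 / 280.0000 = -0.446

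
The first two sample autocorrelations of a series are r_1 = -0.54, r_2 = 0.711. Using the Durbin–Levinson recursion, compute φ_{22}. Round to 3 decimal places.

φ_{22} = (r_2 − r_1²) / (1 − r_1²)
r_1² = (-0.54)² = 0.2916
Numerator = 0.711 − 0.2916 = 0.4194; denominator = 1 − 0.2916 = 0.7084
φ_{22} = 0.4194 / 0.7084 = 0.592

0.592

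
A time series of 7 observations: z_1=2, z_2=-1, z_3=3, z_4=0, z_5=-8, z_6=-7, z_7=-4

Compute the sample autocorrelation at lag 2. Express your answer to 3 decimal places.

Mean z̄ = (2 − 1 + 3 + 0 − 8 − 7 − 4)/7 = -2.1429
Numerator Σ_{t=1}^{5}(z_t−z̄)(z_{t+2}−z̄) = -5.8980
Denominator Σ(z_t−z̄)² = 110.8571
r_2 = -5.8980 / 110.8571 = -0.053

-0.053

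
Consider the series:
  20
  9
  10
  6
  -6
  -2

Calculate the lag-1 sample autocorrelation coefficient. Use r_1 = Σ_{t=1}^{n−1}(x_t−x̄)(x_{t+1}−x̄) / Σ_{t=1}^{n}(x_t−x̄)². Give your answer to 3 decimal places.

Mean x̄ = (20 + 9 + 10 + 6 − 6 − 2)/6 = 6.1667
Deviations from mean: 13.8333, 2.8333, 3.8333, -0.1667, -12.1667, -8.1667
Σ(x_t−x̄)(x_{t+1}−x̄) = (39.1944) + (10.8611) + (-0.6389) + (2.0278) + (99.3611) = 150.8056
Denominator Σ(x_t−x̄)² = 428.8333
r_1 = 150.8056 / 428.8333 = 0.352

0.352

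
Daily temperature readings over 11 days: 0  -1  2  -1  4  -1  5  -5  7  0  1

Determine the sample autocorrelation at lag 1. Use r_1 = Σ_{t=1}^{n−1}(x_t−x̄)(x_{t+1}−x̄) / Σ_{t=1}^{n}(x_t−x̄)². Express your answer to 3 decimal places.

Mean x̄ = (0 − 1 + 2 − 1 + 4 − 1 + 5 − 5 + 7 + 0 + 1)/11 = 1.0000
Numerator Σ_{t=1}^{10}(x_t−x̄)(x_{t+1}−x̄) = -88.0000
Denominator Σ(x_t−x̄)² = 112.0000
r_1 = -88.0000 / 112.0000 = -0.786

-0.786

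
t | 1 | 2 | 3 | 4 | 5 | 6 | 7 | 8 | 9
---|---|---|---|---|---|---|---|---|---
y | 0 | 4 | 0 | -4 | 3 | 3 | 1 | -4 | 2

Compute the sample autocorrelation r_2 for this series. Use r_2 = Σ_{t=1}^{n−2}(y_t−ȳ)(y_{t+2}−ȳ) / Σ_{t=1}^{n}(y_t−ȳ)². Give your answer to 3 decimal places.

Mean ȳ = (0 + 4 + 0 − 4 + 3 + 3 + 1 − 4 + 2)/9 = 0.5556
Σ(y_t−ȳ)(y_{t+2}−ȳ) = (0.3086) + (-15.6914) + (-1.3580) + (-11.1358) + (1.0864) + (-11.1358) + (0.6420) = -37.2840
Denominator Σ(y_t−ȳ)² = 68.2222
r_2 = -37.2840 / 68.2222 = -0.547

-0.547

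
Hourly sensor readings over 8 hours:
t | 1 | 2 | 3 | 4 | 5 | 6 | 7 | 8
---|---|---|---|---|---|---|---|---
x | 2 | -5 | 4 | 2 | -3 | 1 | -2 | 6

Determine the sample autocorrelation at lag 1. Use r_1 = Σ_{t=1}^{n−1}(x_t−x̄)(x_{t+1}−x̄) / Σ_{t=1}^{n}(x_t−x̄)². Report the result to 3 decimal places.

-0.454

Mean x̄ = (2 − 5 + 4 + 2 − 3 + 1 − 2 + 6)/8 = 0.6250
Deviations from mean: 1.3750, -5.6250, 3.3750, 1.3750, -3.6250, 0.3750, -2.6250, 5.3750
Σ(x_t−x̄)(x_{t+1}−x̄) = (-7.7344) + (-18.9844) + (4.6406) + (-4.9844) + (-1.3594) + (-0.9844) + (-14.1094) = -43.5156
Denominator Σ(x_t−x̄)² = 95.8750
r_1 = -43.5156 / 95.8750 = -0.454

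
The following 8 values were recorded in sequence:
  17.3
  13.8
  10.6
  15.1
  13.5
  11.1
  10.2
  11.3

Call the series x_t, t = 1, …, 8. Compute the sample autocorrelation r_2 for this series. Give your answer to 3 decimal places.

-0.281

Mean x̄ = (17.3 + 13.8 + 10.6 + 15.1 + 13.5 + 11.1 + 10.2 + 11.3)/8 = 12.8625
Σ(x_t−x̄)(x_{t+2}−x̄) = (-10.0398) + (2.0977) + (-1.4423) + (-3.9436) + (-1.6973) + (2.7539) = -12.2716
Denominator Σ(x_t−x̄)² = 43.7388
r_2 = -12.2716 / 43.7388 = -0.281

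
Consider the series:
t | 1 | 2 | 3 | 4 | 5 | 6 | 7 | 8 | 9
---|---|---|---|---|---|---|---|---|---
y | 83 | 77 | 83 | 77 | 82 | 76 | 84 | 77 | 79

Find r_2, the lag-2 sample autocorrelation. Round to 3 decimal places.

Mean ȳ = (83 + 77 + 83 + 77 + 82 + 76 + 84 + 77 + 79)/9 = 79.7778
Σ(y_t−ȳ)(y_{t+2}−ȳ) = (10.3827) + (7.7160) + (7.1605) + (10.4938) + (9.3827) + (10.4938) + (-3.2840) = 52.3457
Denominator Σ(y_t−ȳ)² = 81.5556
r_2 = 52.3457 / 81.5556 = 0.642

0.642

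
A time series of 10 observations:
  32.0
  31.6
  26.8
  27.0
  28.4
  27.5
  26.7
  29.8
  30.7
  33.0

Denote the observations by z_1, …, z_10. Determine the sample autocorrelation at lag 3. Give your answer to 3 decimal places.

Mean z̄ = (32.0 + 31.6 + 26.8 + 27.0 + 28.4 + 27.5 + 26.7 + 29.8 + 30.7 + 33.0)/10 = 29.3500
Σ(z_t−z̄)(z_{t+3}−z̄) = (-6.2275) + (-2.1375) + (4.7175) + (6.2275) + (-0.4275) + (-2.4975) + (-9.6725) = -10.0175
Denominator Σ(z_t−z̄)² = 50.8050
r_3 = -10.0175 / 50.8050 = -0.197

-0.197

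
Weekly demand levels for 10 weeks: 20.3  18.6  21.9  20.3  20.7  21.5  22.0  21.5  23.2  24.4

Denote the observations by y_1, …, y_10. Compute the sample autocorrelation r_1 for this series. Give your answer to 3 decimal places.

0.321

Mean ȳ = (20.3 + 18.6 + 21.9 + 20.3 + 20.7 + 21.5 + 22.0 + 21.5 + 23.2 + 24.4)/10 = 21.4400
Numerator Σ_{t=1}^{9}(y_t−ȳ)(y_{t+1}−ȳ) = 7.5884
Denominator Σ(y_t−ȳ)² = 23.6040
r_1 = 7.5884 / 23.6040 = 0.321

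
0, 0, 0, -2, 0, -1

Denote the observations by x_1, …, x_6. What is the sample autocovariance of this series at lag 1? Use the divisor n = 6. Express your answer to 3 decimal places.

-0.208

Mean x̄ = (0 + 0 + 0 − 2 + 0 − 1)/6 = -0.5000
Σ_{t=1}^{5}(x_t−x̄)(x_{t+1}−x̄) = -1.2500
γ_1 = -1.2500 / 6 = -0.208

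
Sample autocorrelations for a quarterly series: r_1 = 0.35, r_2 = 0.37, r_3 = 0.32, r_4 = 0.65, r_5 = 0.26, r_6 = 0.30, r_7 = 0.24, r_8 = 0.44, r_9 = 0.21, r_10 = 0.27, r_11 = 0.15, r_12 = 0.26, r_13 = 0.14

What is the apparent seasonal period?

The largest autocorrelation is r_4 = 0.65, with a weaker echo at lag 8 (0.44); the remaining lags stay at or below 0.37.
The dominant spike at lag 4 indicates a seasonal period of 4.

4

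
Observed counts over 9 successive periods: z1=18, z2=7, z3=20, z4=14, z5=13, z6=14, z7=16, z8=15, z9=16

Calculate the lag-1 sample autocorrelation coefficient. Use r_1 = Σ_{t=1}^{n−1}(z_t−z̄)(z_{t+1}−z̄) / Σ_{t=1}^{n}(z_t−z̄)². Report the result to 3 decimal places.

Mean z̄ = (18 + 7 + 20 + 14 + 13 + 14 + 16 + 15 + 16)/9 = 14.7778
Numerator Σ_{t=1}^{8}(z_t−z̄)(z_{t+1}−z̄) = -67.3827
Denominator Σ(z_t−z̄)² = 105.5556
r_1 = -67.3827 / 105.5556 = -0.638

-0.638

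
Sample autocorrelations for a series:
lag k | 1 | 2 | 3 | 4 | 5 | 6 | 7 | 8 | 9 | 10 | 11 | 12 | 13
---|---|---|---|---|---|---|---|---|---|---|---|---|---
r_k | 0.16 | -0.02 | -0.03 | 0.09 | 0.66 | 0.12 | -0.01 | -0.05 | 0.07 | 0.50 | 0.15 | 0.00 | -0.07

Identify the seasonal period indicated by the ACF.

The largest autocorrelation is r_5 = 0.66, with a weaker echo at lag 10 (0.50); the remaining lags stay at or below 0.16.
The dominant spike at lag 5 indicates a seasonal period of 5.

5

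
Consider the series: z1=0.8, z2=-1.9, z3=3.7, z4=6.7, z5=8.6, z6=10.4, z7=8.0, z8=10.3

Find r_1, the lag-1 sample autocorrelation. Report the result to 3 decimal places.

0.614

Mean z̄ = (0.8 − 1.9 + 3.7 + 6.7 + 8.6 + 10.4 + 8.0 + 10.3)/8 = 5.8250
Deviations from mean: -5.0250, -7.7250, -2.1250, 0.8750, 2.7750, 4.5750, 2.1750, 4.4750
Σ(z_t−z̄)(z_{t+1}−z̄) = (38.8181) + (16.4156) + (-1.8594) + (2.4281) + (12.6956) + (9.9506) + (9.7331) = 88.1819
Denominator Σ(z_t−z̄)² = 143.5950
r_1 = 88.1819 / 143.5950 = 0.614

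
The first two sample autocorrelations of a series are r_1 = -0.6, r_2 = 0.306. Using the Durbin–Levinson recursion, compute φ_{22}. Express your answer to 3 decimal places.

-0.084

φ_{22} = (r_2 − r_1²) / (1 − r_1²)
r_1² = (-0.6)² = 0.36
Numerator = 0.306 − 0.3600 = -0.0540; denominator = 1 − 0.3600 = 0.6400
φ_{22} = -0.0540 / 0.6400 = -0.084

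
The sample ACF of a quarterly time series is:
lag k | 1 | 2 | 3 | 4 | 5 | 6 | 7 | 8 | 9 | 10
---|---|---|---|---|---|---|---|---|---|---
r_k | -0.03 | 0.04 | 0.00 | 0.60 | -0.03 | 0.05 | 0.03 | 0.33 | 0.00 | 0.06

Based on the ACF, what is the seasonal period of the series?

The largest autocorrelation is r_4 = 0.60, with a weaker echo at lag 8 (0.33); the remaining lags stay at or below 0.06.
The dominant spike at lag 4 indicates a seasonal period of 4.

4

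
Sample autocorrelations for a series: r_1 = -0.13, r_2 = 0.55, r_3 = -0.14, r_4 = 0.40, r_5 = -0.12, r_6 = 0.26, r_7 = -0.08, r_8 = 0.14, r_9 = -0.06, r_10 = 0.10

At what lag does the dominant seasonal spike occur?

The largest autocorrelation is r_2 = 0.55, with weaker echoes at lags 4 (0.40) and 6 (0.26); the remaining lags stay at or below 0.14.
The dominant spike at lag 2 indicates a seasonal period of 2.

2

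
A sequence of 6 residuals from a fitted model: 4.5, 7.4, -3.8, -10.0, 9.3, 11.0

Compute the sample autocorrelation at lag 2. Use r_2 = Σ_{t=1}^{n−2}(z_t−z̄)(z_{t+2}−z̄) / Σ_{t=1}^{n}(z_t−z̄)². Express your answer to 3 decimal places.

-0.625

Mean z̄ = (4.5 + 7.4 − 3.8 − 10.0 + 9.3 + 11.0)/6 = 3.0667
Deviations from mean: 1.4333, 4.3333, -6.8667, -13.0667, 6.2333, 7.9333
Numerator Σ_{t=1}^{4}(z_t−z̄)(z_{t+2}−z̄) = -212.9289
Denominator Σ(z_t−z̄)² = 340.5133
r_2 = -212.9289 / 340.5133 = -0.625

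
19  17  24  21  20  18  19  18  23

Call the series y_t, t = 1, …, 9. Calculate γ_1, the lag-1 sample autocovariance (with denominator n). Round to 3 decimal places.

-0.816

Mean ȳ = (19 + 17 + 24 + 21 + 20 + 18 + 19 + 18 + 23)/9 = 19.8889
Σ_{t=1}^{8}(y_t−ȳ)(y_{t+1}−ȳ) = -7.3457
γ_1 = -7.3457 / 9 = -0.816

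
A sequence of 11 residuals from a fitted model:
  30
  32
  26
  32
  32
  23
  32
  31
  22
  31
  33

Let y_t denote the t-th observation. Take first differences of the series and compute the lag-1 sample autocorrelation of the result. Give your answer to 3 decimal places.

-0.475

First differences Δy: 2, -6, 6, 0, -9, 9, -1, -9, 9, 2
Mean of differences = 0.3000
Numerator Σ(Δy_t−Δȳ)(Δy_{t+1}−Δȳ) = -191.7900
Denominator Σ(Δy_t−Δȳ)² = 404.1000
r_1(Δy) = -191.7900 / 404.1000 = -0.475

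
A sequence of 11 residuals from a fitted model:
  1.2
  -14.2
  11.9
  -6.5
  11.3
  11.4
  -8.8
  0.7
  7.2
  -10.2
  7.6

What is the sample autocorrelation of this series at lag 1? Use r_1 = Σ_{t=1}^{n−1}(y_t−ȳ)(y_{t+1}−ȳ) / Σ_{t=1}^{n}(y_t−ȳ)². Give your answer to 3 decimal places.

Mean ȳ = (1.2 − 14.2 + 11.9 − 6.5 + 11.3 + 11.4 − 8.8 + 0.7 + 7.2 − 10.2 + 7.6)/11 = 1.0545
Numerator Σ_{t=1}^{10}(y_t−ȳ)(y_{t+1}−ȳ) = -464.4648
Denominator Σ(y_t−ȳ)² = 923.9273
r_1 = -464.4648 / 923.9273 = -0.503

-0.503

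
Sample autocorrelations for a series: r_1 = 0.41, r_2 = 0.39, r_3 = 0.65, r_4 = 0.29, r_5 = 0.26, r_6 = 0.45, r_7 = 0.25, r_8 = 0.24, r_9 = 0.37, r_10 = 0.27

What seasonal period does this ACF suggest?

3

The largest autocorrelation is r_3 = 0.65, with a weaker echo at lag 6 (0.45); the remaining lags stay at or below 0.41. The elevated value at lag 1 (0.41), dropping to 0.39 at lag 2, reflects decaying short-term dependence rather than seasonality.
The dominant spike at lag 3 indicates a seasonal period of 3.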